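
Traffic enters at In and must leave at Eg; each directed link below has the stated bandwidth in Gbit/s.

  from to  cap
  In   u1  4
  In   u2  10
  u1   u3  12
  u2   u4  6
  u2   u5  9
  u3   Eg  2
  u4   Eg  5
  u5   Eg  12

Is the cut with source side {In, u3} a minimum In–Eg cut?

Given cut capacity: 4 + 10 + 2 = 16.
Augment In→u1→u3→Eg: bottleneck 2, flow now 2.
Augment In→u2→u4→Eg: bottleneck 5, flow now 7.
Augment In→u2→u5→Eg: bottleneck 5, flow now 12.
No augmenting path remains; maximum flow = 12.
In the residual graph, reachable from In: {In, u1, u3}.
Min-cut edges: In→u2 (10), u3→Eg (2); capacity 10 + 2 = 12.
Cut capacity 16 exceeds the max flow 12, so it is not minimum.

No — its capacity is 16, but the minimum cut has capacity 12.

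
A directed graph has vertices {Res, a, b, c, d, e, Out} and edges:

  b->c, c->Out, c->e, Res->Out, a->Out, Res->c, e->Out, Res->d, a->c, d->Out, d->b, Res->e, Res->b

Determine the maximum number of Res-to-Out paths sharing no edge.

4

Assign every edge capacity 1; by Menger, the answer equals the max flow.
Path Res→Out (+1); total 1.
Path Res→c→Out (+1); total 2.
Path Res→d→Out (+1); total 3.
Path Res→e→Out (+1); total 4.
No residual Res→Out path; max flow = 4.
Certifying cut of size 4: {Res→Out, Res→d, c→Out, e→Out}.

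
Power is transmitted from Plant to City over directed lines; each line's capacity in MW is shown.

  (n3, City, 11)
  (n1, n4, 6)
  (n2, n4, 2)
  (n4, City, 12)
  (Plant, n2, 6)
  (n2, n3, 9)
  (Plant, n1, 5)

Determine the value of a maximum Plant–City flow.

11

Augment Plant→n1→n4→City: bottleneck 5, flow now 5.
Augment Plant→n2→n3→City: bottleneck 6, flow now 11.
No augmenting path remains; maximum flow = 11.
In the residual graph, reachable from Plant: {Plant}.
Min-cut edges: Plant→n1 (5), Plant→n2 (6); capacity 5 + 6 = 11.
This cut is saturated, so no flow can exceed 11.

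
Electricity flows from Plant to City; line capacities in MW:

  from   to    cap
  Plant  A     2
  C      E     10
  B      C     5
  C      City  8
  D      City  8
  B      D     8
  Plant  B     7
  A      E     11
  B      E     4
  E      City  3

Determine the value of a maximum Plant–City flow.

9

Augment Plant→A→E→City: bottleneck 2, flow now 2.
Augment Plant→B→C→City: bottleneck 5, flow now 7.
Augment Plant→B→D→City: bottleneck 2, flow now 9.
No augmenting path remains; maximum flow = 9.
In the residual graph, reachable from Plant: {Plant}.
Min-cut edges: Plant→A (2), Plant→B (7); capacity 2 + 7 = 9.
This cut is saturated, so no flow can exceed 9.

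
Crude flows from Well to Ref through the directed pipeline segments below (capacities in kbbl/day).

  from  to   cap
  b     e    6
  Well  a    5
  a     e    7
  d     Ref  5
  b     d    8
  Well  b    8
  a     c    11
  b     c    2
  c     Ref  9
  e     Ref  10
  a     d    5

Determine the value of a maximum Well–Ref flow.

13

Augment Well→a→c→Ref: bottleneck 5, flow now 5.
Augment Well→b→c→Ref: bottleneck 2, flow now 7.
Augment Well→b→d→Ref: bottleneck 5, flow now 12.
Augment Well→b→e→Ref: bottleneck 1, flow now 13.
No augmenting path remains; maximum flow = 13.
In the residual graph, reachable from Well: {Well}.
Min-cut edges: Well→a (5), Well→b (8); capacity 5 + 8 = 13.
This cut is saturated, so no flow can exceed 13.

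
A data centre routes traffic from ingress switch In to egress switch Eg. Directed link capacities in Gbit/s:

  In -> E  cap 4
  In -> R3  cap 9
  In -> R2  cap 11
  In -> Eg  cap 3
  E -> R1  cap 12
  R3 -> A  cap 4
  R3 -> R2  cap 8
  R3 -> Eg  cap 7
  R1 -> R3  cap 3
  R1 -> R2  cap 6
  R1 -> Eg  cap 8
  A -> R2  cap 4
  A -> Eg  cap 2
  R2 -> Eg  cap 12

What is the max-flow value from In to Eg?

Augment In→Eg: bottleneck 3, flow now 3.
Augment In→R3→Eg: bottleneck 7, flow now 10.
Augment In→R2→Eg: bottleneck 11, flow now 21.
Augment In→E→R1→Eg: bottleneck 4, flow now 25.
Augment In→R3→A→Eg: bottleneck 2, flow now 27.
No augmenting path remains; maximum flow = 27.
In the residual graph, reachable from In: {In}.
Min-cut edges: In→E (4), In→R3 (9), In→R2 (11), In→Eg (3); capacity 4 + 9 + 11 + 3 = 27.
This cut is saturated, so no flow can exceed 27.

27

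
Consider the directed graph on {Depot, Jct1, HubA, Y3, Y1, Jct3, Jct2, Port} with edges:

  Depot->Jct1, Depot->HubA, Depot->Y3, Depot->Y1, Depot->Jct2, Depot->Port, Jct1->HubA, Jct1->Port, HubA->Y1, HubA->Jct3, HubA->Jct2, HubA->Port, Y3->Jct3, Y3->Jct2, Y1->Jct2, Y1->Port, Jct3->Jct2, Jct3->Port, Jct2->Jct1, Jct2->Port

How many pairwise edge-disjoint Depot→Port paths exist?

6

Assign every edge capacity 1; by Menger, the answer equals the max flow.
Path Depot→Port (+1); total 1.
Path Depot→Jct1→Port (+1); total 2.
Path Depot→HubA→Port (+1); total 3.
Path Depot→Y1→Port (+1); total 4.
Path Depot→Jct2→Port (+1); total 5.
Path Depot→Y3→Jct3→Port (+1); total 6.
No residual Depot→Port path; max flow = 6.
Certifying cut of size 6: {Depot→HubA, Depot→Jct1, Depot→Jct2, Depot→Port, Depot→Y1, Depot→Y3}.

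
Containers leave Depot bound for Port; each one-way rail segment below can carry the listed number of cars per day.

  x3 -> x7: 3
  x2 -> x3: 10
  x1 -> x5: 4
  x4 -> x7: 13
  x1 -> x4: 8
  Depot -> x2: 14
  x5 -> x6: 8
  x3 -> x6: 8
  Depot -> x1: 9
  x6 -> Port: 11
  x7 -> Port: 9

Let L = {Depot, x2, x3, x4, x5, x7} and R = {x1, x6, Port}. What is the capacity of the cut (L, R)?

34

Edges leaving {Depot, x2, x3, x4, x5, x7}: Depot→x1 (9), x3→x6 (8), x5→x6 (8), x7→Port (9).
Cut capacity = 9 + 8 + 8 + 9 = 34.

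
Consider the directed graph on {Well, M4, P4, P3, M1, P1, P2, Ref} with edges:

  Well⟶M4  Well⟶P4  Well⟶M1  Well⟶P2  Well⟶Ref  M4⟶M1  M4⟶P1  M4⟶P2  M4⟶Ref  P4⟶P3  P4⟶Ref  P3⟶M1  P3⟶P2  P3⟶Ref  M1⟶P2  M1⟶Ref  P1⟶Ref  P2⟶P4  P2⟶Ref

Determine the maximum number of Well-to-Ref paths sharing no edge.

Assign every edge capacity 1; by Menger, the answer equals the max flow.
Path Well→Ref (+1); total 1.
Path Well→M4→Ref (+1); total 2.
Path Well→P4→Ref (+1); total 3.
Path Well→M1→Ref (+1); total 4.
Path Well→P2→Ref (+1); total 5.
No residual Well→Ref path; max flow = 5.
Certifying cut of size 5: {Well→M1, Well→M4, Well→P2, Well→P4, Well→Ref}.

5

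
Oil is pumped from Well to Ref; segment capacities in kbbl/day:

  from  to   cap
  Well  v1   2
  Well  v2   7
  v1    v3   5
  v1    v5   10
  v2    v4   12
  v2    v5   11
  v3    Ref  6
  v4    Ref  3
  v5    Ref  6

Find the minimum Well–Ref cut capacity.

9

Augment Well→v1→v3→Ref: bottleneck 2, flow now 2.
Augment Well→v2→v4→Ref: bottleneck 3, flow now 5.
Augment Well→v2→v5→Ref: bottleneck 4, flow now 9.
No augmenting path remains; maximum flow = 9.
By max-flow min-cut, the minimum cut capacity equals the max flow.
In the residual graph, reachable from Well: {Well}.
Min-cut edges: Well→v1 (2), Well→v2 (7); capacity 2 + 7 = 9.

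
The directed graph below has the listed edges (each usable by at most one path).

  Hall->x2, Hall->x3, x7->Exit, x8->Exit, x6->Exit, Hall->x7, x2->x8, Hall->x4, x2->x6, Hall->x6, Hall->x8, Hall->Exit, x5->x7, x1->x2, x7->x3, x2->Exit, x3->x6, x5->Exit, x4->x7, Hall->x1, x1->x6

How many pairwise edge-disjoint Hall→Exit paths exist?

Assign every edge capacity 1; by Menger, the answer equals the max flow.
Path Hall→Exit (+1); total 1.
Path Hall→x2→Exit (+1); total 2.
Path Hall→x6→Exit (+1); total 3.
Path Hall→x7→Exit (+1); total 4.
Path Hall→x8→Exit (+1); total 5.
No residual Hall→Exit path; max flow = 5.
Certifying cut of size 5: {Hall→Exit, x2→Exit, x6→Exit, x7→Exit, x8→Exit}.

5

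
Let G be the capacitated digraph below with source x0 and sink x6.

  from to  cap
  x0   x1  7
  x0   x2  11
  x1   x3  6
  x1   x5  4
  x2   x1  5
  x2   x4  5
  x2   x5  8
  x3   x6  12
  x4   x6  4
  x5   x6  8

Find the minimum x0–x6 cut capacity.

18

Augment x0→x1→x3→x6: bottleneck 6, flow now 6.
Augment x0→x1→x5→x6: bottleneck 1, flow now 7.
Augment x0→x2→x4→x6: bottleneck 4, flow now 11.
Augment x0→x2→x5→x6: bottleneck 7, flow now 18.
No augmenting path remains; maximum flow = 18.
By max-flow min-cut, the minimum cut capacity equals the max flow.
In the residual graph, reachable from x0: {x0}.
Min-cut edges: x0→x1 (7), x0→x2 (11); capacity 7 + 11 = 18.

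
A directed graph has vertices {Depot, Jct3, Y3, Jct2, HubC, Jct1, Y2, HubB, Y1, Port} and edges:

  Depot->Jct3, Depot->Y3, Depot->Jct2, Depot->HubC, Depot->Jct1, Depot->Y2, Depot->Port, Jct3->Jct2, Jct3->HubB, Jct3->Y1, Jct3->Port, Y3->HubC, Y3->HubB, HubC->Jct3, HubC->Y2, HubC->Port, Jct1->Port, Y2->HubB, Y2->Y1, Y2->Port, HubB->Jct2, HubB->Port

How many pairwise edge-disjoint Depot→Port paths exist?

6

Assign every edge capacity 1; by Menger, the answer equals the max flow.
Path Depot→Port (+1); total 1.
Path Depot→Jct3→Port (+1); total 2.
Path Depot→HubC→Port (+1); total 3.
Path Depot→Jct1→Port (+1); total 4.
Path Depot→Y2→Port (+1); total 5.
Path Depot→Y3→HubB→Port (+1); total 6.
No residual Depot→Port path; max flow = 6.
Certifying cut of size 6: {Depot→HubC, Depot→Jct1, Depot→Jct3, Depot→Port, Depot→Y2, Depot→Y3}.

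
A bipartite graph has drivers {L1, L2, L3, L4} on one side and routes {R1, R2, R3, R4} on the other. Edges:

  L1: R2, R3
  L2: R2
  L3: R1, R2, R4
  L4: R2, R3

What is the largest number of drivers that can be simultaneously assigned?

Unit-capacity flow: source→left, listed edges, right→sink; max matching = max flow.
Augmenting path L1→R2 (+1); matched 1.
Augmenting path L3→R1 (+1); matched 2.
Augmenting path L4→R3 (+1); matched 3.
No augmenting path remains; maximum matching = 3.
König certificate: {L3, R2, R3} is a vertex cover of size 3 (every listed pair touches it), so no matching can be larger.

3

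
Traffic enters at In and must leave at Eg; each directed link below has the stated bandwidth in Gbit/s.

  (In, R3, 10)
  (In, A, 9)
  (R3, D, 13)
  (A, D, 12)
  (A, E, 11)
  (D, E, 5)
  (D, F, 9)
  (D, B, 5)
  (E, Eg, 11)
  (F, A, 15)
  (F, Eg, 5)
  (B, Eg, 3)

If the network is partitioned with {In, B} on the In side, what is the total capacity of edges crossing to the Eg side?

22

Edges leaving {In, B}: In→R3 (10), In→A (9), B→Eg (3).
Cut capacity = 10 + 9 + 3 = 22.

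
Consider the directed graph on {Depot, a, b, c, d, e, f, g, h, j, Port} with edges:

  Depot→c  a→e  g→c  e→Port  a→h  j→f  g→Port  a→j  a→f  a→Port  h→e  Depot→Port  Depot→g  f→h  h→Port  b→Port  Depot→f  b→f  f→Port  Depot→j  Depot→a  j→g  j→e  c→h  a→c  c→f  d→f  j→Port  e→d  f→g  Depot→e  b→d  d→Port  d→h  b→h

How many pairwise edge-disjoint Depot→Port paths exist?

Assign every edge capacity 1; by Menger, the answer equals the max flow.
Path Depot→Port (+1); total 1.
Path Depot→a→Port (+1); total 2.
Path Depot→e→Port (+1); total 3.
Path Depot→f→Port (+1); total 4.
Path Depot→g→Port (+1); total 5.
Path Depot→j→Port (+1); total 6.
Path Depot→c→h→Port (+1); total 7.
No residual Depot→Port path; max flow = 7.
Certifying cut of size 7: {Depot→Port, Depot→a, Depot→c, Depot→e, Depot→f, Depot→g, Depot→j}.

7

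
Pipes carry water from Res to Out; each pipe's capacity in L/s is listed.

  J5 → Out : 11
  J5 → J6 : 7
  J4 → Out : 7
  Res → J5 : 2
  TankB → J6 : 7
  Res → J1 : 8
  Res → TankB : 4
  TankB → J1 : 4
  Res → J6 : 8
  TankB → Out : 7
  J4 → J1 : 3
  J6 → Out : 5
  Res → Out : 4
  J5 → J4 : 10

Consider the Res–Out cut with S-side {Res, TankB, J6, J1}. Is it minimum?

Given cut capacity: 2 + 4 + 7 + 5 = 18.
Augment Res→Out: bottleneck 4, flow now 4.
Augment Res→J5→Out: bottleneck 2, flow now 6.
Augment Res→TankB→Out: bottleneck 4, flow now 10.
Augment Res→J6→Out: bottleneck 5, flow now 15.
No augmenting path remains; maximum flow = 15.
In the residual graph, reachable from Res: {Res, J6, J1}.
Min-cut edges: Res→J5 (2), Res→TankB (4), Res→Out (4), J6→Out (5); capacity 2 + 4 + 4 + 5 = 15.
Cut capacity 18 exceeds the max flow 15, so it is not minimum.

No — its capacity is 18, but the minimum cut has capacity 15.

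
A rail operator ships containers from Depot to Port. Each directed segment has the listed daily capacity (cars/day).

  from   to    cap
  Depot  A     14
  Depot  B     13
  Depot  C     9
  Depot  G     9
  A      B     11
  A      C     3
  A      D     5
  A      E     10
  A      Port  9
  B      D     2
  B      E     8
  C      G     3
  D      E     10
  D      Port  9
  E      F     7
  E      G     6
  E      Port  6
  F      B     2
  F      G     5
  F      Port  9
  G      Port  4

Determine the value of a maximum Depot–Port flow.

28

Augment Depot→A→Port: bottleneck 9, flow now 9.
Augment Depot→G→Port: bottleneck 4, flow now 13.
Augment Depot→A→D→Port: bottleneck 5, flow now 18.
Augment Depot→B→D→Port: bottleneck 2, flow now 20.
Augment Depot→B→E→Port: bottleneck 6, flow now 26.
Augment Depot→B→E→F→Port: bottleneck 2, flow now 28.
No augmenting path remains; maximum flow = 28.
In the residual graph, reachable from Depot: {Depot, B, C, G}.
Min-cut edges: Depot→A (14), B→D (2), B→E (8), G→Port (4); capacity 14 + 2 + 8 + 4 = 28.
This cut is saturated, so no flow can exceed 28.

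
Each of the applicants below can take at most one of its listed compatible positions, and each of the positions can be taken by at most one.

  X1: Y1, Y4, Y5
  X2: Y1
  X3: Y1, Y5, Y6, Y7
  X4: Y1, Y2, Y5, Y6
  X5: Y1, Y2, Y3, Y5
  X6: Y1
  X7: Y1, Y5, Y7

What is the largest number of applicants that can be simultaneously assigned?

Unit-capacity flow: source→left, listed edges, right→sink; max matching = max flow.
Augmenting path X1→Y1 (+1); matched 1.
Augmenting path X3→Y5 (+1); matched 2.
Augmenting path X4→Y2 (+1); matched 3.
Augmenting path X5→Y3 (+1); matched 4.
Augmenting path X7→Y7 (+1); matched 5.
Augmenting path X2→Y1→X1→Y4 (+1); matched 6.
No augmenting path remains; maximum matching = 6.
König certificate: {X1, X3, X4, X5, X7, Y1} is a vertex cover of size 6 (every listed pair touches it), so no matching can be larger.

6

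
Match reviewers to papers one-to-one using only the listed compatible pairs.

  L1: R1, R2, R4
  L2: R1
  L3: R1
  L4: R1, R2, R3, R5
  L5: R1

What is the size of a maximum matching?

Unit-capacity flow: source→left, listed edges, right→sink; max matching = max flow.
Augmenting path L1→R1 (+1); matched 1.
Augmenting path L4→R2 (+1); matched 2.
Augmenting path L2→R1→L1→R4 (+1); matched 3.
No augmenting path remains; maximum matching = 3.
König certificate: {L1, L4, R1} is a vertex cover of size 3 (every listed pair touches it), so no matching can be larger.

3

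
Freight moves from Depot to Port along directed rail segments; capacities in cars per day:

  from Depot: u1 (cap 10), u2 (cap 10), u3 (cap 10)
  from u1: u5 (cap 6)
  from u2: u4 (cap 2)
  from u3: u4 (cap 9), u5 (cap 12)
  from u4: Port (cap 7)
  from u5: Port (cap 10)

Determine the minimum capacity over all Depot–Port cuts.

17

Augment Depot→u1→u5→Port: bottleneck 6, flow now 6.
Augment Depot→u2→u4→Port: bottleneck 2, flow now 8.
Augment Depot→u3→u4→Port: bottleneck 5, flow now 13.
Augment Depot→u3→u5→Port: bottleneck 4, flow now 17.
No augmenting path remains; maximum flow = 17.
By max-flow min-cut, the minimum cut capacity equals the max flow.
In the residual graph, reachable from Depot: {Depot, u1, u2, u3, u4, u5}.
Min-cut edges: u4→Port (7), u5→Port (10); capacity 7 + 10 = 17.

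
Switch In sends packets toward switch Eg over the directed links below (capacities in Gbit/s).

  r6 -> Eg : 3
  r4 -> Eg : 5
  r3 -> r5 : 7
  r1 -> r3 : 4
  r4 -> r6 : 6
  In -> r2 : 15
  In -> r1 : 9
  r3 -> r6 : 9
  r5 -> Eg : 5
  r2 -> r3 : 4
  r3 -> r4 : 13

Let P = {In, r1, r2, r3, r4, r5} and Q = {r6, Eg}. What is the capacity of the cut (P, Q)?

Edges leaving {In, r1, r2, r3, r4, r5}: r3→r6 (9), r4→r6 (6), r4→Eg (5), r5→Eg (5).
Cut capacity = 9 + 6 + 5 + 5 = 25.

25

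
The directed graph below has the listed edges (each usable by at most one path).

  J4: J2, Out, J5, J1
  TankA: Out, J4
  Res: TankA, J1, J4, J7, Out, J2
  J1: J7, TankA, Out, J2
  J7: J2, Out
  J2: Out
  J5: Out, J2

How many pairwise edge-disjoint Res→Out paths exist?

Assign every edge capacity 1; by Menger, the answer equals the max flow.
Path Res→Out (+1); total 1.
Path Res→TankA→Out (+1); total 2.
Path Res→J4→Out (+1); total 3.
Path Res→J1→Out (+1); total 4.
Path Res→J7→Out (+1); total 5.
Path Res→J2→Out (+1); total 6.
No residual Res→Out path; max flow = 6.
Certifying cut of size 6: {Res→J1, Res→J2, Res→J4, Res→J7, Res→Out, Res→TankA}.

6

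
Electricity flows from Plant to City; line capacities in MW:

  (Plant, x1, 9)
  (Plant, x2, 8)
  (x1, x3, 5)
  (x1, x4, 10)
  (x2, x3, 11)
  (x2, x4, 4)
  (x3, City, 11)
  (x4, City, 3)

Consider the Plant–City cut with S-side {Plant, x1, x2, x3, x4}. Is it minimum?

Yes — it is a minimum cut (capacity 14).

Given cut capacity: 11 + 3 = 14.
Augment Plant→x1→x3→City: bottleneck 5, flow now 5.
Augment Plant→x1→x4→City: bottleneck 3, flow now 8.
Augment Plant→x2→x3→City: bottleneck 6, flow now 14.
No augmenting path remains; maximum flow = 14.
Cut capacity 14 equals the max flow, so it is a minimum cut.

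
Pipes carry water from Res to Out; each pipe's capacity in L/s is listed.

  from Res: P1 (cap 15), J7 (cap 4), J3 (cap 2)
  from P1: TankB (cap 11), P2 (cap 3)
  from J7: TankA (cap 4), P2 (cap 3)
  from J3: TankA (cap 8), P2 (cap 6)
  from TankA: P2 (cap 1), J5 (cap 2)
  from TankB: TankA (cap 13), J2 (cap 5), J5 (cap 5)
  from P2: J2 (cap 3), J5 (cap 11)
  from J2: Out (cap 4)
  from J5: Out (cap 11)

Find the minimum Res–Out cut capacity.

15

Augment Res→P1→TankB→J2→Out: bottleneck 4, flow now 4.
Augment Res→P1→TankB→J5→Out: bottleneck 5, flow now 9.
Augment Res→P1→P2→J5→Out: bottleneck 3, flow now 12.
Augment Res→J7→TankA→J5→Out: bottleneck 2, flow now 14.
Augment Res→J7→P2→J5→Out: bottleneck 1, flow now 15.
No augmenting path remains; maximum flow = 15.
By max-flow min-cut, the minimum cut capacity equals the max flow.
In the residual graph, reachable from Res: {Res, P1, J7, J3, TankA, TankB, P2, J2, J5}.
Min-cut edges: J2→Out (4), J5→Out (11); capacity 4 + 11 = 15.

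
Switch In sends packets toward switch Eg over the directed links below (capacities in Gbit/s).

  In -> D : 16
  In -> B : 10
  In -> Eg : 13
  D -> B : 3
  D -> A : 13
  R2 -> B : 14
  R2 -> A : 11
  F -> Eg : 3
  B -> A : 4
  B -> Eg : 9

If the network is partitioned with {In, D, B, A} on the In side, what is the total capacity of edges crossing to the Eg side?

22

Edges leaving {In, D, B, A}: In→Eg (13), B→Eg (9).
Cut capacity = 13 + 9 = 22.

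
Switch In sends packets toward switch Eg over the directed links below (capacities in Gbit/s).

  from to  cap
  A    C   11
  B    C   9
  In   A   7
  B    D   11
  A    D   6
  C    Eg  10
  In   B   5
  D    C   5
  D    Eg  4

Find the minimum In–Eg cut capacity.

Augment In→A→C→Eg: bottleneck 7, flow now 7.
Augment In→B→C→Eg: bottleneck 3, flow now 10.
Augment In→B→D→Eg: bottleneck 2, flow now 12.
No augmenting path remains; maximum flow = 12.
By max-flow min-cut, the minimum cut capacity equals the max flow.
In the residual graph, reachable from In: {In}.
Min-cut edges: In→A (7), In→B (5); capacity 7 + 5 = 12.

12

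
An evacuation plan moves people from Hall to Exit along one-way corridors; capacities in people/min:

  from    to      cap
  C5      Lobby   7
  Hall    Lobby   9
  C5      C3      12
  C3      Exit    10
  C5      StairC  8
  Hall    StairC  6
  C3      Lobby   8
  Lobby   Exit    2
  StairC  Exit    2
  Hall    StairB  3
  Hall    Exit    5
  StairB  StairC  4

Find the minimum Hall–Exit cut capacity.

9

Augment Hall→Exit: bottleneck 5, flow now 5.
Augment Hall→StairC→Exit: bottleneck 2, flow now 7.
Augment Hall→Lobby→Exit: bottleneck 2, flow now 9.
No augmenting path remains; maximum flow = 9.
By max-flow min-cut, the minimum cut capacity equals the max flow.
In the residual graph, reachable from Hall: {Hall, StairB, StairC, Lobby}.
Min-cut edges: Hall→Exit (5), StairC→Exit (2), Lobby→Exit (2); capacity 5 + 2 + 2 = 9.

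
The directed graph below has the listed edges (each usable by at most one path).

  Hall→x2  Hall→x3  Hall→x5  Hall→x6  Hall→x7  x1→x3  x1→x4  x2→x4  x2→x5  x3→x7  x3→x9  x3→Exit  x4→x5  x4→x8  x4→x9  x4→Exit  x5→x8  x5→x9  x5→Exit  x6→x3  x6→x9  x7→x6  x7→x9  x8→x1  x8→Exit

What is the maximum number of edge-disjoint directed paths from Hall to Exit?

Assign every edge capacity 1; by Menger, the answer equals the max flow.
Path Hall→x3→Exit (+1); total 1.
Path Hall→x5→Exit (+1); total 2.
Path Hall→x2→x4→Exit (+1); total 3.
No residual Hall→Exit path; max flow = 3.
Certifying cut of size 3: {Hall→x2, Hall→x5, x3→Exit}.

3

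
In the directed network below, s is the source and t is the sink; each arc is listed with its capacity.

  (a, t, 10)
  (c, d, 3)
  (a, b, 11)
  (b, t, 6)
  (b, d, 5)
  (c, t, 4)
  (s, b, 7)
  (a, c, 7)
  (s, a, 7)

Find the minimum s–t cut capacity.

13

Augment s→a→t: bottleneck 7, flow now 7.
Augment s→b→t: bottleneck 6, flow now 13.
No augmenting path remains; maximum flow = 13.
By max-flow min-cut, the minimum cut capacity equals the max flow.
In the residual graph, reachable from s: {s, b, d}.
Min-cut edges: s→a (7), b→t (6); capacity 7 + 6 = 13.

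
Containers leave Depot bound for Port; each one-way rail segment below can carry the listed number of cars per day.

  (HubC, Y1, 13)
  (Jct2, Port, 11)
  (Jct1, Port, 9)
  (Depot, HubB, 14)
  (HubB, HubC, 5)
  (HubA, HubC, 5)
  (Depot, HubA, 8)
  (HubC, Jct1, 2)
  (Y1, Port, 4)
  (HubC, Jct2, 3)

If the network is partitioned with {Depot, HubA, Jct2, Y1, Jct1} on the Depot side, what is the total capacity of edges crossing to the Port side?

Edges leaving {Depot, HubA, Jct2, Y1, Jct1}: Depot→HubB (14), HubA→HubC (5), Jct2→Port (11), Y1→Port (4), Jct1→Port (9).
Cut capacity = 14 + 5 + 11 + 4 + 9 = 43.

43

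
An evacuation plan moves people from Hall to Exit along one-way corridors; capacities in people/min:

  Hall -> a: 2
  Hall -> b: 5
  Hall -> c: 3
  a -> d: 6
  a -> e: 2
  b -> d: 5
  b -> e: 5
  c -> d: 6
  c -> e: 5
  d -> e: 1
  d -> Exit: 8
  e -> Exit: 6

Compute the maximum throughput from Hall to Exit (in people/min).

10

Augment Hall→a→d→Exit: bottleneck 2, flow now 2.
Augment Hall→b→d→Exit: bottleneck 5, flow now 7.
Augment Hall→c→d→Exit: bottleneck 1, flow now 8.
Augment Hall→c→e→Exit: bottleneck 2, flow now 10.
No augmenting path remains; maximum flow = 10.
In the residual graph, reachable from Hall: {Hall}.
Min-cut edges: Hall→a (2), Hall→b (5), Hall→c (3); capacity 2 + 5 + 3 = 10.
This cut is saturated, so no flow can exceed 10.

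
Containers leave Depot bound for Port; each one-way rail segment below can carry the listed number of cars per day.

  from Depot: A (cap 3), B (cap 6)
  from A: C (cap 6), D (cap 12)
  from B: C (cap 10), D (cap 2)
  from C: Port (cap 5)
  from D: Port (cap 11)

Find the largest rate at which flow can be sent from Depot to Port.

Augment Depot→A→C→Port: bottleneck 3, flow now 3.
Augment Depot→B→C→Port: bottleneck 2, flow now 5.
Augment Depot→B→D→Port: bottleneck 2, flow now 7.
Augment Depot→B→C→A→D→Port: bottleneck 2, flow now 9. (uses reverse residual edge)
No augmenting path remains; maximum flow = 9.
In the residual graph, reachable from Depot: {Depot}.
Min-cut edges: Depot→A (3), Depot→B (6); capacity 3 + 6 = 9.
This cut is saturated, so no flow can exceed 9.

9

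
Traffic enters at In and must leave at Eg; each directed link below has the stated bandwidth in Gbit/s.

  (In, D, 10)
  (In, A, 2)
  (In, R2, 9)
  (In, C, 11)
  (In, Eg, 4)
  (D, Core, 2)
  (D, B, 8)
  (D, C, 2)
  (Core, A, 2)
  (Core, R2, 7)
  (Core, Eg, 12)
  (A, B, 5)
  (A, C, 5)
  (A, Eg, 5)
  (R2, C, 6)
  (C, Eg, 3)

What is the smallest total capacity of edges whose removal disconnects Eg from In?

11

Augment In→Eg: bottleneck 4, flow now 4.
Augment In→A→Eg: bottleneck 2, flow now 6.
Augment In→C→Eg: bottleneck 3, flow now 9.
Augment In→D→Core→Eg: bottleneck 2, flow now 11.
No augmenting path remains; maximum flow = 11.
By max-flow min-cut, the minimum cut capacity equals the max flow.
In the residual graph, reachable from In: {In, D, B, R2, C}.
Min-cut edges: In→A (2), In→Eg (4), D→Core (2), C→Eg (3); capacity 2 + 4 + 2 + 3 = 11.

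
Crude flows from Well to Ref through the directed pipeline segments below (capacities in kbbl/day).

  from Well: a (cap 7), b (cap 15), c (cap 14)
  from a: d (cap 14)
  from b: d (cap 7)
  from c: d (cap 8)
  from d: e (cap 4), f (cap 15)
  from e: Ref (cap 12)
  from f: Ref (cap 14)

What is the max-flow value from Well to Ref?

Augment Well→a→d→e→Ref: bottleneck 4, flow now 4.
Augment Well→a→d→f→Ref: bottleneck 3, flow now 7.
Augment Well→b→d→f→Ref: bottleneck 7, flow now 14.
Augment Well→c→d→f→Ref: bottleneck 4, flow now 18.
No augmenting path remains; maximum flow = 18.
In the residual graph, reachable from Well: {Well, a, b, c, d, f}.
Min-cut edges: d→e (4), f→Ref (14); capacity 4 + 14 = 18.
This cut is saturated, so no flow can exceed 18.

18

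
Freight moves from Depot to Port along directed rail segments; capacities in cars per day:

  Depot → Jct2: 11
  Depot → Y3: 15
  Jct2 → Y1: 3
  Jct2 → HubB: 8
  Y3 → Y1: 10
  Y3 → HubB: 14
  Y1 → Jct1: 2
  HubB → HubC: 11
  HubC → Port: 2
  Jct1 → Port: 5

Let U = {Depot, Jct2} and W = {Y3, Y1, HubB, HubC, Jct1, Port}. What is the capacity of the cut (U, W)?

26

Edges leaving {Depot, Jct2}: Depot→Y3 (15), Jct2→Y1 (3), Jct2→HubB (8).
Cut capacity = 15 + 3 + 8 = 26.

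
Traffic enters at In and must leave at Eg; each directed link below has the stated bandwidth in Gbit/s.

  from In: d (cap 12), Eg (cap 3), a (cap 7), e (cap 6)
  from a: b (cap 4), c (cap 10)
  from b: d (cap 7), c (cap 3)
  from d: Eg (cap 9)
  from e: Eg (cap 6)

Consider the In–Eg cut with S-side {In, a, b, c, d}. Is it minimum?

Given cut capacity: 6 + 3 + 9 = 18.
Augment In→Eg: bottleneck 3, flow now 3.
Augment In→d→Eg: bottleneck 9, flow now 12.
Augment In→e→Eg: bottleneck 6, flow now 18.
No augmenting path remains; maximum flow = 18.
Cut capacity 18 equals the max flow, so it is a minimum cut.

Yes — it is a minimum cut (capacity 18).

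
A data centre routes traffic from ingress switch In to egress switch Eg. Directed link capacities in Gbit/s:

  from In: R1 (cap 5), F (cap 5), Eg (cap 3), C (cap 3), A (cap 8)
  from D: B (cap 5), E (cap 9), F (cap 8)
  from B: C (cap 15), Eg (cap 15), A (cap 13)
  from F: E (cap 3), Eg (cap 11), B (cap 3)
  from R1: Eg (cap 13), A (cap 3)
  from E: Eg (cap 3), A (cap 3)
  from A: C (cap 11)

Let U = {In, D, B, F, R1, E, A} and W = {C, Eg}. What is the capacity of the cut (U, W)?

Edges leaving {In, D, B, F, R1, E, A}: In→C (3), In→Eg (3), B→C (15), B→Eg (15), F→Eg (11), R1→Eg (13), E→Eg (3), A→C (11).
Cut capacity = 3 + 3 + 15 + 15 + 11 + 13 + 3 + 11 = 74.

74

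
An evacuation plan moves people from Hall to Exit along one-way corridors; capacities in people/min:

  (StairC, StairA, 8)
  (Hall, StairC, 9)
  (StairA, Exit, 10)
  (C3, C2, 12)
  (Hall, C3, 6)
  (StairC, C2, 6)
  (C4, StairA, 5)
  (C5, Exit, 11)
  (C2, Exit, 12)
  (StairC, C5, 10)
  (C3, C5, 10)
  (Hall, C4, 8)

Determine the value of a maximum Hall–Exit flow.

Augment Hall→C4→StairA→Exit: bottleneck 5, flow now 5.
Augment Hall→C3→C5→Exit: bottleneck 6, flow now 11.
Augment Hall→StairC→StairA→Exit: bottleneck 5, flow now 16.
Augment Hall→StairC→C5→Exit: bottleneck 4, flow now 20.
No augmenting path remains; maximum flow = 20.
In the residual graph, reachable from Hall: {Hall, C4}.
Min-cut edges: Hall→C3 (6), Hall→StairC (9), C4→StairA (5); capacity 6 + 9 + 5 = 20.
This cut is saturated, so no flow can exceed 20.

20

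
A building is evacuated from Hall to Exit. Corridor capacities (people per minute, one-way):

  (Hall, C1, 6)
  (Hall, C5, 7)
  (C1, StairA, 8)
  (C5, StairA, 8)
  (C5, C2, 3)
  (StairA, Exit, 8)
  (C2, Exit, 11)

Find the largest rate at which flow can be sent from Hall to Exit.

11

Augment Hall→C1→StairA→Exit: bottleneck 6, flow now 6.
Augment Hall→C5→StairA→Exit: bottleneck 2, flow now 8.
Augment Hall→C5→C2→Exit: bottleneck 3, flow now 11.
No augmenting path remains; maximum flow = 11.
In the residual graph, reachable from Hall: {Hall, C1, C5, StairA}.
Min-cut edges: C5→C2 (3), StairA→Exit (8); capacity 3 + 8 = 11.
This cut is saturated, so no flow can exceed 11.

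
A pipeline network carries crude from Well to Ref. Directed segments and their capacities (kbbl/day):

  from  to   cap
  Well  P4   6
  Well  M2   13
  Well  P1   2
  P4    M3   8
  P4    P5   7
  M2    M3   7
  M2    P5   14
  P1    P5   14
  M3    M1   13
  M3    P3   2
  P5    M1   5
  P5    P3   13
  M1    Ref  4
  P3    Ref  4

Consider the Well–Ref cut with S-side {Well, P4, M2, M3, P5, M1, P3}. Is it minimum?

Given cut capacity: 2 + 4 + 4 = 10.
Augment Well→P4→M3→M1→Ref: bottleneck 4, flow now 4.
Augment Well→P4→M3→P3→Ref: bottleneck 2, flow now 6.
Augment Well→M2→P5→P3→Ref: bottleneck 2, flow now 8.
No augmenting path remains; maximum flow = 8.
In the residual graph, reachable from Well: {Well, P4, M2, P1, M3, P5, M1, P3}.
Min-cut edges: M1→Ref (4), P3→Ref (4); capacity 4 + 4 = 8.
Cut capacity 10 exceeds the max flow 8, so it is not minimum.

No — its capacity is 10, but the minimum cut has capacity 8.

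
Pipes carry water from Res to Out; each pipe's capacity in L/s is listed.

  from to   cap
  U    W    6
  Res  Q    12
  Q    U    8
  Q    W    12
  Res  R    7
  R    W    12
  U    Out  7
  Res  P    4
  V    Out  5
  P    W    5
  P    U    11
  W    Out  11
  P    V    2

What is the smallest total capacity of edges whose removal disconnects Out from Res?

Augment Res→P→U→Out: bottleneck 4, flow now 4.
Augment Res→Q→U→Out: bottleneck 3, flow now 7.
Augment Res→Q→W→Out: bottleneck 9, flow now 16.
Augment Res→R→W→Out: bottleneck 2, flow now 18.
Augment Res→R→W→Q→U→P→V→Out: bottleneck 2, flow now 20. (uses reverse residual edge)
No augmenting path remains; maximum flow = 20.
By max-flow min-cut, the minimum cut capacity equals the max flow.
In the residual graph, reachable from Res: {Res, P, Q, R, U, W}.
Min-cut edges: P→V (2), U→Out (7), W→Out (11); capacity 2 + 7 + 11 = 20.

20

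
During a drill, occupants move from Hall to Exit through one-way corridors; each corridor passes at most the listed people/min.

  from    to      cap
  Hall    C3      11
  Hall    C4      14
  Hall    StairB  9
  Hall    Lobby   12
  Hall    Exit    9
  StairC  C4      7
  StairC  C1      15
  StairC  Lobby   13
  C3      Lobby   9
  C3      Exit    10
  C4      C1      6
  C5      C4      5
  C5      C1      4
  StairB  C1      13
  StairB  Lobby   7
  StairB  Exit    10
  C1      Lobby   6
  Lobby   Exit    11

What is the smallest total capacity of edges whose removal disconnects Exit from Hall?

39

Augment Hall→Exit: bottleneck 9, flow now 9.
Augment Hall→C3→Exit: bottleneck 10, flow now 19.
Augment Hall→StairB→Exit: bottleneck 9, flow now 28.
Augment Hall→Lobby→Exit: bottleneck 11, flow now 39.
No augmenting path remains; maximum flow = 39.
By max-flow min-cut, the minimum cut capacity equals the max flow.
In the residual graph, reachable from Hall: {Hall, C3, C4, C1, Lobby}.
Min-cut edges: Hall→StairB (9), Hall→Exit (9), C3→Exit (10), Lobby→Exit (11); capacity 9 + 9 + 10 + 11 = 39.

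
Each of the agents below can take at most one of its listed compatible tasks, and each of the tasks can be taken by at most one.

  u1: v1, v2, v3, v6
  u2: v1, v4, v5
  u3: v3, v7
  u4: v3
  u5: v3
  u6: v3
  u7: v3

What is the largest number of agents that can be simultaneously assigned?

Unit-capacity flow: source→left, listed edges, right→sink; max matching = max flow.
Augmenting path u1→v1 (+1); matched 1.
Augmenting path u2→v4 (+1); matched 2.
Augmenting path u3→v3 (+1); matched 3.
Augmenting path u4→v3→u3→v7 (+1); matched 4.
No augmenting path remains; maximum matching = 4.
König certificate: {u1, u2, u3, v3} is a vertex cover of size 4 (every listed pair touches it), so no matching can be larger.

4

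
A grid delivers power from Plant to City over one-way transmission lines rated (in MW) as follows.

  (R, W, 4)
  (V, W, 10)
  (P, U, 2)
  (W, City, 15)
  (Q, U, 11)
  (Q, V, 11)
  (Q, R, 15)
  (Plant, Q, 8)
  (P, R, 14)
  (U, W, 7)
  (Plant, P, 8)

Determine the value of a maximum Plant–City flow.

14

Augment Plant→P→R→W→City: bottleneck 4, flow now 4.
Augment Plant→P→U→W→City: bottleneck 2, flow now 6.
Augment Plant→Q→U→W→City: bottleneck 5, flow now 11.
Augment Plant→Q→V→W→City: bottleneck 3, flow now 14.
No augmenting path remains; maximum flow = 14.
In the residual graph, reachable from Plant: {Plant, P, R}.
Min-cut edges: Plant→Q (8), P→U (2), R→W (4); capacity 8 + 2 + 4 = 14.
This cut is saturated, so no flow can exceed 14.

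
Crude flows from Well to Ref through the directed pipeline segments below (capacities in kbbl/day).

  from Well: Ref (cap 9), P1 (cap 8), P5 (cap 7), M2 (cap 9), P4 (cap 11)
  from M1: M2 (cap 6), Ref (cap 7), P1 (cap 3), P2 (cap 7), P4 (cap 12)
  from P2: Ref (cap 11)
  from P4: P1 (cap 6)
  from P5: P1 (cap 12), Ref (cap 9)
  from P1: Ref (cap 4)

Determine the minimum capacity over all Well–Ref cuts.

Augment Well→Ref: bottleneck 9, flow now 9.
Augment Well→P5→Ref: bottleneck 7, flow now 16.
Augment Well→P1→Ref: bottleneck 4, flow now 20.
No augmenting path remains; maximum flow = 20.
By max-flow min-cut, the minimum cut capacity equals the max flow.
In the residual graph, reachable from Well: {Well, P4, M2, P1}.
Min-cut edges: Well→P5 (7), Well→Ref (9), P1→Ref (4); capacity 7 + 9 + 4 = 20.

20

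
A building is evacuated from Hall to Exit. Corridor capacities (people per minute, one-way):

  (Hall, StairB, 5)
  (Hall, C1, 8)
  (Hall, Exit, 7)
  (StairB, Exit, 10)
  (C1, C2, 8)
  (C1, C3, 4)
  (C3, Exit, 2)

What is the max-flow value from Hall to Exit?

14

Augment Hall→Exit: bottleneck 7, flow now 7.
Augment Hall→StairB→Exit: bottleneck 5, flow now 12.
Augment Hall→C1→C3→Exit: bottleneck 2, flow now 14.
No augmenting path remains; maximum flow = 14.
In the residual graph, reachable from Hall: {Hall, C1, C2, C3}.
Min-cut edges: Hall→StairB (5), Hall→Exit (7), C3→Exit (2); capacity 5 + 7 + 2 = 14.
This cut is saturated, so no flow can exceed 14.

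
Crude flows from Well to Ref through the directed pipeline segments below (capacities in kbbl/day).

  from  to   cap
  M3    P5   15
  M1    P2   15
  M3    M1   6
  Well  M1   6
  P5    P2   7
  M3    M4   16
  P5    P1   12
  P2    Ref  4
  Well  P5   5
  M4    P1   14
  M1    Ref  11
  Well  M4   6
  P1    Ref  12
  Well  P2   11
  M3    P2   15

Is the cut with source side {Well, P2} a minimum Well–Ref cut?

Given cut capacity: 5 + 6 + 6 + 4 = 21.
Augment Well→M1→Ref: bottleneck 6, flow now 6.
Augment Well→P2→Ref: bottleneck 4, flow now 10.
Augment Well→P5→P1→Ref: bottleneck 5, flow now 15.
Augment Well→M4→P1→Ref: bottleneck 6, flow now 21.
No augmenting path remains; maximum flow = 21.
Cut capacity 21 equals the max flow, so it is a minimum cut.

Yes — it is a minimum cut (capacity 21).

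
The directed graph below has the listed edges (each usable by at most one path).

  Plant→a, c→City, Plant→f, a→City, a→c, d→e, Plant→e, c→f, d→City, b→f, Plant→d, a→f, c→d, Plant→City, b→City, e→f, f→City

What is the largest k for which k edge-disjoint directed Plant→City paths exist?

Assign every edge capacity 1; by Menger, the answer equals the max flow.
Path Plant→City (+1); total 1.
Path Plant→a→City (+1); total 2.
Path Plant→d→City (+1); total 3.
Path Plant→f→City (+1); total 4.
No residual Plant→City path; max flow = 4.
Certifying cut of size 4: {Plant→City, Plant→a, Plant→d, f→City}.

4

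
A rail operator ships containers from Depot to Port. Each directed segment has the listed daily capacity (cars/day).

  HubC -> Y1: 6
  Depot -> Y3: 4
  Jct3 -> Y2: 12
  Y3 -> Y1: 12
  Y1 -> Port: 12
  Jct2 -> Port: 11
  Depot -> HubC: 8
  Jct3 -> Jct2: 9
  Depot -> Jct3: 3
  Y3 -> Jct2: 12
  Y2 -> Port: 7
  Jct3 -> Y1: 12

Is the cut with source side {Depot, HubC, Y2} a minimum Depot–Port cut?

No — its capacity is 20, but the minimum cut has capacity 13.

Given cut capacity: 3 + 4 + 6 + 7 = 20.
Augment Depot→Jct3→Y2→Port: bottleneck 3, flow now 3.
Augment Depot→HubC→Y1→Port: bottleneck 6, flow now 9.
Augment Depot→Y3→Jct2→Port: bottleneck 4, flow now 13.
No augmenting path remains; maximum flow = 13.
In the residual graph, reachable from Depot: {Depot, HubC}.
Min-cut edges: Depot→Jct3 (3), Depot→Y3 (4), HubC→Y1 (6); capacity 3 + 4 + 6 = 13.
Cut capacity 20 exceeds the max flow 13, so it is not minimum.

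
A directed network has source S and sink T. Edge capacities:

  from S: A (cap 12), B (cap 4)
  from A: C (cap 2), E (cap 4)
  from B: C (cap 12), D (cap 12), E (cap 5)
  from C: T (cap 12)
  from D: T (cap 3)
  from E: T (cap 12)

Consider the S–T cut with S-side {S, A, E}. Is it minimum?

No — its capacity is 18, but the minimum cut has capacity 10.

Given cut capacity: 4 + 2 + 12 = 18.
Augment S→A→C→T: bottleneck 2, flow now 2.
Augment S→A→E→T: bottleneck 4, flow now 6.
Augment S→B→C→T: bottleneck 4, flow now 10.
No augmenting path remains; maximum flow = 10.
In the residual graph, reachable from S: {S, A}.
Min-cut edges: S→B (4), A→C (2), A→E (4); capacity 4 + 2 + 4 = 10.
Cut capacity 18 exceeds the max flow 10, so it is not minimum.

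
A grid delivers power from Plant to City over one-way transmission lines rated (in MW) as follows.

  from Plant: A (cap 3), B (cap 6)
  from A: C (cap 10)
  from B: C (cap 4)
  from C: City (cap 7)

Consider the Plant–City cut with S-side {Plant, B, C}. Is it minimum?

Given cut capacity: 3 + 7 = 10.
Augment Plant→A→C→City: bottleneck 3, flow now 3.
Augment Plant→B→C→City: bottleneck 4, flow now 7.
No augmenting path remains; maximum flow = 7.
In the residual graph, reachable from Plant: {Plant, B}.
Min-cut edges: Plant→A (3), B→C (4); capacity 3 + 4 = 7.
Cut capacity 10 exceeds the max flow 7, so it is not minimum.

No — its capacity is 10, but the minimum cut has capacity 7.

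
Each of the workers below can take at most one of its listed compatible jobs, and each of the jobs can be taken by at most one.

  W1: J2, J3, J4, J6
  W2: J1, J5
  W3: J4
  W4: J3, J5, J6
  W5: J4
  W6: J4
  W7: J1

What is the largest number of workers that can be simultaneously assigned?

5

Unit-capacity flow: source→left, listed edges, right→sink; max matching = max flow.
Augmenting path W1→J2 (+1); matched 1.
Augmenting path W2→J1 (+1); matched 2.
Augmenting path W3→J4 (+1); matched 3.
Augmenting path W4→J3 (+1); matched 4.
Augmenting path W7→J1→W2→J5 (+1); matched 5.
No augmenting path remains; maximum matching = 5.
König certificate: {W1, W2, W4, W7, J4} is a vertex cover of size 5 (every listed pair touches it), so no matching can be larger.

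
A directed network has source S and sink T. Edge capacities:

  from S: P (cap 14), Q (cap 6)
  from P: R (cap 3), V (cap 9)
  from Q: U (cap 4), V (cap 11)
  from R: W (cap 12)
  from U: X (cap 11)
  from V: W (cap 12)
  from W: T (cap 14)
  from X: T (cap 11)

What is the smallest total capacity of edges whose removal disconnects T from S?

18

Augment S→P→R→W→T: bottleneck 3, flow now 3.
Augment S→P→V→W→T: bottleneck 9, flow now 12.
Augment S→Q→U→X→T: bottleneck 4, flow now 16.
Augment S→Q→V→W→T: bottleneck 2, flow now 18.
No augmenting path remains; maximum flow = 18.
By max-flow min-cut, the minimum cut capacity equals the max flow.
In the residual graph, reachable from S: {S, P}.
Min-cut edges: S→Q (6), P→R (3), P→V (9); capacity 6 + 3 + 9 = 18.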